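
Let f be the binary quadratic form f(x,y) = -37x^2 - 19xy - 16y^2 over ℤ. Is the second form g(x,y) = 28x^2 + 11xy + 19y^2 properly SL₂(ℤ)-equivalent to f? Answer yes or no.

D₁ = -2007, D₂ = -2007
f is negative-definite; reduce −f:
−f: flip: (37,19,16)→(16,-19,37)
−f: translate: b→13 (≡-19 mod 32), so (16,-19,37)→(16,13,34)
−f: reduced (well bottom): (16,13,34) with a≤c, −a<b≤a
flip sign back: reduced form of f is (-16,-13,-34)
g: flip: (28,11,19)→(19,-11,28)
g: reduced (well bottom): (19,-11,28) with a≤c, −a<b≤a
reduced forms (-16, -13, -34) vs (19, -11, 28) ⇒ inequivalent

no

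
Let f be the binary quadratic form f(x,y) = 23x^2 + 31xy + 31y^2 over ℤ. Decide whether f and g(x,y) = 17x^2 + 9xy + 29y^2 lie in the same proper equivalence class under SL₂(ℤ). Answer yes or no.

D₁ = -1891, D₂ = -1891
f: translate: b→-15 (≡31 mod 46), so (23,31,31)→(23,-15,23)
f: flip: (23,-15,23)→(23,15,23)
f: reduced (well bottom): (23,15,23) with a≤c, −a<b≤a
g: reduced (well bottom): (17,9,29) with a≤c, −a<b≤a
reduced forms (23, 15, 23) vs (17, 9, 29) ⇒ inequivalent

no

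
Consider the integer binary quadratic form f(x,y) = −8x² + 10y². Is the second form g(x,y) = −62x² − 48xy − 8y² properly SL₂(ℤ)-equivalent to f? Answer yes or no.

D₁ = 320, D₂ = 320
river cycle of f (length 2): (-8, 16, 2), (2, 16, -8)
river cycle of g (length 2): (-8, 16, 2), (2, 16, -8)
cycles coincide ⇒ equivalent

yes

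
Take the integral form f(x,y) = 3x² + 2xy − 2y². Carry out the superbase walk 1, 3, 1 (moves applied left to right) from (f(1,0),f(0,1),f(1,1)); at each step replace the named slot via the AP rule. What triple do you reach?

start (3,-2,3) = (f(1,0),f(0,1),f(1,1))
replace slot 1: 2·((-2)+3) − 3 = -1 → (-1,-2,3)
replace slot 3: 2·((-1)+(-2)) − 3 = -9 → (-1,-2,-9)
replace slot 1: 2·((-2)+(-9)) − (-1) = -21 → (-21,-2,-9)

-21,-2,-9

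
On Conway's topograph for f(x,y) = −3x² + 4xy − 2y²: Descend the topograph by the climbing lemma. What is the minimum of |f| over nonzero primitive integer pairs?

translate: b→2 (≡-4 mod 6), so (3,-4,2)→(3,2,1)
flip: (3,2,1)→(1,-2,3)
translate: b→0 (≡-2 mod 2), so (1,-2,3)→(1,0,2)
reduced (well bottom): (1,0,2) with a≤c, −a<b≤a
well minimum |f| = |-1| = 1 (negative-definite)

1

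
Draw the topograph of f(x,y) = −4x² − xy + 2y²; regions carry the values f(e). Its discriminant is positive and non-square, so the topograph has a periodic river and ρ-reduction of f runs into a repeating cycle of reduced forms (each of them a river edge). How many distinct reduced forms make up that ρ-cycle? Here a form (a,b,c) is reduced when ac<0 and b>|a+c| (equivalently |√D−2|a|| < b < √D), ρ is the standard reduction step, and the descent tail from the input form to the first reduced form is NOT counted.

D = 33, ⌊√D⌋ = 5
descent: ρ → (2,5,-1)  [lands on river]
river: ρ → (-1,5,2)
river: ρ → (2,3,-3)
river: ρ → (-3,3,2)
ρ-cycle length = 4 (tail of 1 descent step not counted)

4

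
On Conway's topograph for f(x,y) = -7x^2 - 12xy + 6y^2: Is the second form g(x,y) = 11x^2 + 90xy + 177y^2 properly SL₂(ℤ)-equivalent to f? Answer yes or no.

D₁ = 312, D₂ = 312
river cycle of f (length 4): (6, 12, -7), (-7, 16, 2), (2, 16, -7), (-7, 12, 6)
river cycle of g (length 4): (-7, 12, 6), (6, 12, -7), (-7, 16, 2), (2, 16, -7)
cycles coincide ⇒ equivalent

yes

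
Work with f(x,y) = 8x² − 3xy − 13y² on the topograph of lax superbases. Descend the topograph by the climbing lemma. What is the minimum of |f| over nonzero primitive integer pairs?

descent: ρ → (-13,3,8)
descent: ρ → (8,13,-8)  [lands on river]
river: ρ → (-8,19,2)
river: ρ → (2,17,-17)
river: ρ → (-17,17,2)
river: ρ → (2,19,-8)
river: ρ → (-8,13,8)
river: ρ → (8,19,-2)
river: ρ → (-2,17,17)
river: ρ → (17,17,-2)
river: ρ → (-2,19,8)
closes: descent 2, river 10
min |a| on river = 2

2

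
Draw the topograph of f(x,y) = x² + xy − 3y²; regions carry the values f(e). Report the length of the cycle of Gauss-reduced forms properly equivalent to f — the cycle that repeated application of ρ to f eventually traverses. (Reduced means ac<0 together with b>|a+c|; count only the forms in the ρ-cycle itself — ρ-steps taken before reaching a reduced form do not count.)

D = 13, ⌊√D⌋ = 3
descent: ρ → (-3,-1,1)
descent: ρ → (1,3,-1)  [lands on river]
river: ρ → (-1,3,1)
ρ-cycle length = 2 (tail of 2 descent steps not counted)

2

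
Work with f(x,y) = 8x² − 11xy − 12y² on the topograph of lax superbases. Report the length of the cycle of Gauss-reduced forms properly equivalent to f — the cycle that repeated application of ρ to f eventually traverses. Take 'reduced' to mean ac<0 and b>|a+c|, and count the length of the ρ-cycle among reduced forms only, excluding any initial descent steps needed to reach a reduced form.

D = 505, ⌊√D⌋ = 22
descent: ρ → (-12,11,8)  [lands on river]
river: ρ → (8,21,-2)
river: ρ → (-2,19,18)
river: ρ → (18,17,-3)
river: ρ → (-3,19,12)
river: ρ → (12,5,-10)
river: ρ → (-10,15,7)
river: ρ → (7,13,-12)
ρ-cycle length = 8 (tail of 1 descent step not counted)

8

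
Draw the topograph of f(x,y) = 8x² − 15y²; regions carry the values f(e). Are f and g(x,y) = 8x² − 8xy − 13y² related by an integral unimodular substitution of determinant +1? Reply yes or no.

D₁ = 480, D₂ = 480
river cycle of f (length 4): (8, 16, -7), (-7, 12, 12), (12, 12, -7), (-7, 16, 8)
river cycle of g (length 4): (-13, 8, 8), (8, 8, -13), (-13, 18, 3), (3, 18, -13)
cycles differ ⇒ inequivalent

no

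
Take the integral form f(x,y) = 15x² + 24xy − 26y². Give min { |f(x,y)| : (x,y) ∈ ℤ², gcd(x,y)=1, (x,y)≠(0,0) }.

river: ρ → (-26,28,13)
river: ρ → (13,24,-30)
river: ρ → (-30,36,7)
river: ρ → (7,34,-35)
river: ρ → (-35,36,6)
river: ρ → (6,36,-35)
river: ρ → (-35,34,7)
river: ρ → (7,36,-30)
river: ρ → (-30,24,13)
river: ρ → (13,28,-26)
river: ρ → (-26,24,15)
river: ρ → (15,36,-14)
river: ρ → (-14,20,31)
river: ρ → (31,42,-3)
river: ρ → (-3,42,31)
river: ρ → (31,20,-14)
river: ρ → (-14,36,15)
river: ρ → (15,24,-26)
closes: descent 0, river 18
min |a| on river = 3

3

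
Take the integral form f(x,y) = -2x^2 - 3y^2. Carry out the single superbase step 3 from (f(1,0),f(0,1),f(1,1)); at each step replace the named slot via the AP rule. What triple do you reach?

start (-2,-3,-5) = (f(1,0),f(0,1),f(1,1))
replace slot 3: 2·((-2)+(-3)) − (-5) = -5 → (-2,-3,-5)

-2,-3,-5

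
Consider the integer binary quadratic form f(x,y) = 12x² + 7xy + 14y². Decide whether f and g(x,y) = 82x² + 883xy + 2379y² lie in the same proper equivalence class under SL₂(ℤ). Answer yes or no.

D₁ = -623, D₂ = -623
f: reduced (well bottom): (12,7,14) with a≤c, −a<b≤a
g: translate: b→63 (≡883 mod 164), so (82,883,2379)→(82,63,14)
g: flip: (82,63,14)→(14,-63,82)
g: translate: b→-7 (≡-63 mod 28), so (14,-63,82)→(14,-7,12)
g: flip: (14,-7,12)→(12,7,14)
g: reduced (well bottom): (12,7,14) with a≤c, −a<b≤a
reduced forms (12, 7, 14) vs (12, 7, 14) ⇒ equivalent

yes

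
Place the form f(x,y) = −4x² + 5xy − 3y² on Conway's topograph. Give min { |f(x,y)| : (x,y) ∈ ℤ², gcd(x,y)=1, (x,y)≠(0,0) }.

translate: b→3 (≡-5 mod 8), so (4,-5,3)→(4,3,2)
flip: (4,3,2)→(2,-3,4)
translate: b→1 (≡-3 mod 4), so (2,-3,4)→(2,1,3)
reduced (well bottom): (2,1,3) with a≤c, −a<b≤a
well minimum |f| = |-2| = 2 (negative-definite)

2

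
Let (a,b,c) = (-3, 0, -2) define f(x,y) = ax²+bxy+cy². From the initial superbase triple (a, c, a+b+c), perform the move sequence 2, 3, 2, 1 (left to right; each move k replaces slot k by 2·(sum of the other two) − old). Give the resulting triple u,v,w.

start (-3,-2,-5) = (f(1,0),f(0,1),f(1,1))
replace slot 2: 2·((-3)+(-5)) − (-2) = -14 → (-3,-14,-5)
replace slot 3: 2·((-3)+(-14)) − (-5) = -29 → (-3,-14,-29)
replace slot 2: 2·((-3)+(-29)) − (-14) = -50 → (-3,-50,-29)
replace slot 1: 2·((-50)+(-29)) − (-3) = -155 → (-155,-50,-29)

-155,-50,-29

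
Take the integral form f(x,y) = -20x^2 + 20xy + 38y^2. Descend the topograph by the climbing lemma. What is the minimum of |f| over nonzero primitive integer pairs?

river: ρ → (38,56,-2)
river: ρ → (-2,56,38)
river: ρ → (38,20,-20)
river: ρ → (-20,20,38)
closes: descent 0, river 4
min |a| on river = 2

2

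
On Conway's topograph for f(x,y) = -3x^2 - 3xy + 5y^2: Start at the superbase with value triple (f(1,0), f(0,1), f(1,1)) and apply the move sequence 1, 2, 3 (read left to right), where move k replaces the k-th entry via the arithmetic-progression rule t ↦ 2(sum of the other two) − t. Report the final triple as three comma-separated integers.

start (-3,5,-1) = (f(1,0),f(0,1),f(1,1))
replace slot 1: 2·(5+(-1)) − (-3) = 11 → (11,5,-1)
replace slot 2: 2·(11+(-1)) − 5 = 15 → (11,15,-1)
replace slot 3: 2·(11+15) − (-1) = 53 → (11,15,53)

11,15,53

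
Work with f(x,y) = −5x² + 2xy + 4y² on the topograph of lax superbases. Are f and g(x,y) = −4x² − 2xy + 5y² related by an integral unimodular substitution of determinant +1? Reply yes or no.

D₁ = 84, D₂ = 84
river cycle of f (length 6): (4, 6, -3), (-3, 6, 4), (4, 2, -5), (-5, 8, 1), (1, 8, -5), (-5, 2, 4)
river cycle of g (length 6): (5, 2, -4), (-4, 6, 3), (3, 6, -4), (-4, 2, 5), (5, 8, -1), (-1, 8, 5)
cycles differ ⇒ inequivalent

no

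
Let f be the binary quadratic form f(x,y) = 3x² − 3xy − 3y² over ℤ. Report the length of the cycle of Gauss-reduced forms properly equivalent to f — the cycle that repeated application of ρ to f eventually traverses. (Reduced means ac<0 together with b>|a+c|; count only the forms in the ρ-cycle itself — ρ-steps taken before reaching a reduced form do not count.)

D = 45, ⌊√D⌋ = 6
descent: ρ → (-3,3,3)  [lands on river]
river: ρ → (3,3,-3)
ρ-cycle length = 2 (tail of 1 descent step not counted)

2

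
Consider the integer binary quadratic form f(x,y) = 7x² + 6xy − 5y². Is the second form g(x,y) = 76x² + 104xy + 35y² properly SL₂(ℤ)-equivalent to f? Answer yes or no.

D₁ = 176, D₂ = 176
river cycle of f (length 8): (-5, 4, 8), (8, 12, -1), (-1, 12, 8), (8, 4, -5), (-5, 6, 7), (7, 8, -4), (-4, 8, 7), (7, 6, -5)
river cycle of g (length 8): (7, 6, -5), (-5, 4, 8), (8, 12, -1), (-1, 12, 8), (8, 4, -5), (-5, 6, 7), (7, 8, -4), (-4, 8, 7)
cycles coincide ⇒ equivalent

yes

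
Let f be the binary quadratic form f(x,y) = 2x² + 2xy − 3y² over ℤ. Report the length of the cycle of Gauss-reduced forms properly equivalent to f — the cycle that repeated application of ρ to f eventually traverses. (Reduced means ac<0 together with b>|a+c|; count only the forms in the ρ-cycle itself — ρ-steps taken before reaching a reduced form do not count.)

D = 28, ⌊√D⌋ = 5
river: ρ → (-3,4,1)
river: ρ → (1,4,-3)
river: ρ → (-3,2,2)
river: ρ → (2,2,-3)
ρ-cycle length = 4 (tail of 0 descent steps not counted)

4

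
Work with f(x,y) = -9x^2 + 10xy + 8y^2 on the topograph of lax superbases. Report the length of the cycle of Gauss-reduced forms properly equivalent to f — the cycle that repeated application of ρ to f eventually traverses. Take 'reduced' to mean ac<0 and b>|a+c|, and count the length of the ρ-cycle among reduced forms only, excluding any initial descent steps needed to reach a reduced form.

D = 388, ⌊√D⌋ = 19
river: ρ → (8,6,-11)
river: ρ → (-11,16,3)
river: ρ → (3,14,-16)
river: ρ → (-16,18,1)
river: ρ → (1,18,-16)
river: ρ → (-16,14,3)
river: ρ → (3,16,-11)
river: ρ → (-11,6,8)
river: ρ → (8,10,-9)
river: ρ → (-9,8,9)
river: ρ → (9,10,-8)
river: ρ → (-8,6,11)
river: ρ → (11,16,-3)
river: ρ → (-3,14,16)
river: ρ → (16,18,-1)
river: ρ → (-1,18,16)
river: ρ → (16,14,-3)
river: ρ → (-3,16,11)
river: ρ → (11,6,-8)
river: ρ → (-8,10,9)
river: ρ → (9,8,-9)
river: ρ → (-9,10,8)
ρ-cycle length = 22 (tail of 0 descent steps not counted)

22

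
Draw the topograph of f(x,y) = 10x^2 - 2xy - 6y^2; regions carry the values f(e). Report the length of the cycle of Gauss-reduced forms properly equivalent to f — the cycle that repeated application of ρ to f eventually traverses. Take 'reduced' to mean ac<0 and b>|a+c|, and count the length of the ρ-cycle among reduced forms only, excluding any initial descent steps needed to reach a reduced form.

D = 244, ⌊√D⌋ = 15
descent: ρ → (-6,14,2)  [lands on river]
river: ρ → (2,14,-6)
river: ρ → (-6,10,6)
river: ρ → (6,14,-2)
river: ρ → (-2,14,6)
river: ρ → (6,10,-6)
ρ-cycle length = 6 (tail of 1 descent step not counted)

6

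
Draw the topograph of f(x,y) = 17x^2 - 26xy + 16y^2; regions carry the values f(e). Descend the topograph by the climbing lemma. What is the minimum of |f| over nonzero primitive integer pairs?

translate: b→8 (≡-26 mod 34), so (17,-26,16)→(17,8,7)
flip: (17,8,7)→(7,-8,17)
translate: b→6 (≡-8 mod 14), so (7,-8,17)→(7,6,16)
reduced (well bottom): (7,6,16) with a≤c, −a<b≤a
well minimum = a = 7

7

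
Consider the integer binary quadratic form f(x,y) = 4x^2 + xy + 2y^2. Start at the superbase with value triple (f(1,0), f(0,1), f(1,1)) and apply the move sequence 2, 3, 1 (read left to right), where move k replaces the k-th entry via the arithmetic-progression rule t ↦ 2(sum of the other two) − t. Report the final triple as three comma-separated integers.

start (4,2,7) = (f(1,0),f(0,1),f(1,1))
replace slot 2: 2·(4+7) − 2 = 20 → (4,20,7)
replace slot 3: 2·(4+20) − 7 = 41 → (4,20,41)
replace slot 1: 2·(20+41) − 4 = 118 → (118,20,41)

118,20,41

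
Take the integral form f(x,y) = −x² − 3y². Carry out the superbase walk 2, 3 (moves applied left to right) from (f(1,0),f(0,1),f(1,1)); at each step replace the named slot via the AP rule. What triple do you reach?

start (-1,-3,-4) = (f(1,0),f(0,1),f(1,1))
replace slot 2: 2·((-1)+(-4)) − (-3) = -7 → (-1,-7,-4)
replace slot 3: 2·((-1)+(-7)) − (-4) = -12 → (-1,-7,-12)

-1,-7,-12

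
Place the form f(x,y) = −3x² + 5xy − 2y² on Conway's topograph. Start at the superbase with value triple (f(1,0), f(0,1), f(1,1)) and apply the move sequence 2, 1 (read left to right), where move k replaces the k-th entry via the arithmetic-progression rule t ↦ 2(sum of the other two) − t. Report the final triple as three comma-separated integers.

start (-3,-2,0) = (f(1,0),f(0,1),f(1,1))
replace slot 2: 2·((-3)+0) − (-2) = -4 → (-3,-4,0)
replace slot 1: 2·((-4)+0) − (-3) = -5 → (-5,-4,0)

-5,-4,0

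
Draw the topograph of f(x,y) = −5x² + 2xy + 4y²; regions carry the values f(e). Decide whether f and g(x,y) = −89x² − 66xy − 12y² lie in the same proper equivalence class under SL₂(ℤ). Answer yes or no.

D₁ = 84, D₂ = 84
river cycle of f (length 6): (4, 6, -3), (-3, 6, 4), (4, 2, -5), (-5, 8, 1), (1, 8, -5), (-5, 2, 4)
river cycle of g (length 6): (1, 8, -5), (-5, 2, 4), (4, 6, -3), (-3, 6, 4), (4, 2, -5), (-5, 8, 1)
cycles coincide ⇒ equivalent

yes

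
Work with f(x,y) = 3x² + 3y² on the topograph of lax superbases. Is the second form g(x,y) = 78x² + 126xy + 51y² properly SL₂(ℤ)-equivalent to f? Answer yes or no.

D₁ = -36, D₂ = -36
f: reduced (well bottom): (3,0,3) with a≤c, −a<b≤a
g: translate: b→-30 (≡126 mod 156), so (78,126,51)→(78,-30,3)
g: flip: (78,-30,3)→(3,30,78)
g: translate: b→0 (≡30 mod 6), so (3,30,78)→(3,0,3)
g: reduced (well bottom): (3,0,3) with a≤c, −a<b≤a
reduced forms (3, 0, 3) vs (3, 0, 3) ⇒ equivalent

yes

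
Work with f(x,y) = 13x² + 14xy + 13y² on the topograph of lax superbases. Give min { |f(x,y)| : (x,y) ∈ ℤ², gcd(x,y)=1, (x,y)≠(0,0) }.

translate: b→-12 (≡14 mod 26), so (13,14,13)→(13,-12,12)
flip: (13,-12,12)→(12,12,13)
reduced (well bottom): (12,12,13) with a≤c, −a<b≤a
well minimum = a = 12

12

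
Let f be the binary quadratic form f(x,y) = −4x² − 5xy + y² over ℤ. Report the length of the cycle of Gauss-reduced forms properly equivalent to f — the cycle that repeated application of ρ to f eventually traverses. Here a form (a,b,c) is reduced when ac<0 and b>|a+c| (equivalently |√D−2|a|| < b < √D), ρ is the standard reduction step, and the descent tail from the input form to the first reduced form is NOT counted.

D = 41, ⌊√D⌋ = 6
descent: ρ → (1,5,-4)  [lands on river]
river: ρ → (-4,3,2)
river: ρ → (2,5,-2)
river: ρ → (-2,3,4)
river: ρ → (4,5,-1)
river: ρ → (-1,5,4)
river: ρ → (4,3,-2)
river: ρ → (-2,5,2)
river: ρ → (2,3,-4)
river: ρ → (-4,5,1)
ρ-cycle length = 10 (tail of 1 descent step not counted)

10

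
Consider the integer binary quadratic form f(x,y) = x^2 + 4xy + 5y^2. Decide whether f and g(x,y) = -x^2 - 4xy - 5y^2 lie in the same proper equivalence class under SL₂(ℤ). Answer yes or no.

D₁ = -4, D₂ = -4
f: translate: b→0 (≡4 mod 2), so (1,4,5)→(1,0,1)
f: reduced (well bottom): (1,0,1) with a≤c, −a<b≤a
g is negative-definite; reduce −g:
−g: translate: b→0 (≡4 mod 2), so (1,4,5)→(1,0,1)
−g: reduced (well bottom): (1,0,1) with a≤c, −a<b≤a
flip sign back: reduced form of g is (-1,0,-1)
reduced forms (1, 0, 1) vs (-1, 0, -1) ⇒ inequivalent

no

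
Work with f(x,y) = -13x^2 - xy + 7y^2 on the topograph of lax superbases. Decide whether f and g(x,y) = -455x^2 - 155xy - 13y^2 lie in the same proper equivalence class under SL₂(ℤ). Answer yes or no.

D₁ = 365, D₂ = 365
river cycle of f (length 6): (7, 15, -5), (-5, 15, 7), (7, 13, -7), (-7, 15, 5), (5, 15, -7), (-7, 13, 7)
river cycle of g (length 6): (7, 15, -5), (-5, 15, 7), (7, 13, -7), (-7, 15, 5), (5, 15, -7), (-7, 13, 7)
cycles coincide ⇒ equivalent

yes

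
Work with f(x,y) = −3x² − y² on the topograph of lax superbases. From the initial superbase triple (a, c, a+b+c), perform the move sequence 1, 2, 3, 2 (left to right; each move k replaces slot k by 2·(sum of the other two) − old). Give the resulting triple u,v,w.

start (-3,-1,-4) = (f(1,0),f(0,1),f(1,1))
replace slot 1: 2·((-1)+(-4)) − (-3) = -7 → (-7,-1,-4)
replace slot 2: 2·((-7)+(-4)) − (-1) = -21 → (-7,-21,-4)
replace slot 3: 2·((-7)+(-21)) − (-4) = -52 → (-7,-21,-52)
replace slot 2: 2·((-7)+(-52)) − (-21) = -97 → (-7,-97,-52)

-7,-97,-52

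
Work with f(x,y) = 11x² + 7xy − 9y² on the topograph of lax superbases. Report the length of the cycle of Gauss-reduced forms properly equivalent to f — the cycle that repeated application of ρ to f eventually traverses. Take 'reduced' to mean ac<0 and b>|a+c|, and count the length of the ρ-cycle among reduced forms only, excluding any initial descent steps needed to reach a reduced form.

D = 445, ⌊√D⌋ = 21
river: ρ → (-9,11,9)
river: ρ → (9,7,-11)
river: ρ → (-11,15,5)
river: ρ → (5,15,-11)
river: ρ → (-11,7,9)
river: ρ → (9,11,-9)
river: ρ → (-9,7,11)
river: ρ → (11,15,-5)
river: ρ → (-5,15,11)
river: ρ → (11,7,-9)
ρ-cycle length = 10 (tail of 0 descent steps not counted)

10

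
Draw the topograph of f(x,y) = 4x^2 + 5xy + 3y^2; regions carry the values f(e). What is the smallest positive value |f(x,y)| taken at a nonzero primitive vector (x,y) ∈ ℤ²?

translate: b→-3 (≡5 mod 8), so (4,5,3)→(4,-3,2)
flip: (4,-3,2)→(2,3,4)
translate: b→-1 (≡3 mod 4), so (2,3,4)→(2,-1,3)
reduced (well bottom): (2,-1,3) with a≤c, −a<b≤a
well minimum = a = 2

2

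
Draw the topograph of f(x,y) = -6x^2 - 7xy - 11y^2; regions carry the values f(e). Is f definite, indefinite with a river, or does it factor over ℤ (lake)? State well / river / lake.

D = b²−4ac = (-7)² − 4·(-6)·(-11) = -215
D < 0 ⇒ definite ⇒ every region one sign ⇒ single well

well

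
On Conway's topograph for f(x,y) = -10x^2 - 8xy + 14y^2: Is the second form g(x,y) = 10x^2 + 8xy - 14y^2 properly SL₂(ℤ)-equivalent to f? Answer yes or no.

D₁ = 624, D₂ = 624
river cycle of f (length 6): (14, 8, -10), (-10, 12, 12), (12, 12, -10), (-10, 8, 14), (14, 20, -4), (-4, 20, 14)
river cycle of g (length 6): (-14, 20, 4), (4, 20, -14), (-14, 8, 10), (10, 12, -12), (-12, 12, 10), (10, 8, -14)
cycles differ ⇒ inequivalent

no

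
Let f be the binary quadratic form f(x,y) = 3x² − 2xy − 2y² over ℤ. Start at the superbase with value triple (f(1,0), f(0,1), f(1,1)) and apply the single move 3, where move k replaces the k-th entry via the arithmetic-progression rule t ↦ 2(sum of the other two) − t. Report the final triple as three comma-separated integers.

start (3,-2,-1) = (f(1,0),f(0,1),f(1,1))
replace slot 3: 2·(3+(-2)) − (-1) = 3 → (3,-2,3)

3,-2,3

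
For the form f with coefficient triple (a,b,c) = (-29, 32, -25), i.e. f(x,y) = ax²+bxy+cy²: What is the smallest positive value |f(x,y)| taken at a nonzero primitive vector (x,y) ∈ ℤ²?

translate: b→26 (≡-32 mod 58), so (29,-32,25)→(29,26,22)
flip: (29,26,22)→(22,-26,29)
translate: b→18 (≡-26 mod 44), so (22,-26,29)→(22,18,25)
reduced (well bottom): (22,18,25) with a≤c, −a<b≤a
well minimum |f| = |-22| = 22 (negative-definite)

22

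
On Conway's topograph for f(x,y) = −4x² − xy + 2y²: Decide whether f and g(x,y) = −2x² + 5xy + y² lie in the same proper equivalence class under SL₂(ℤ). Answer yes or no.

D₁ = 33, D₂ = 33
river cycle of f (length 4): (2, 5, -1), (-1, 5, 2), (2, 3, -3), (-3, 3, 2)
river cycle of g (length 4): (1, 5, -2), (-2, 3, 3), (3, 3, -2), (-2, 5, 1)
cycles differ ⇒ inequivalent

no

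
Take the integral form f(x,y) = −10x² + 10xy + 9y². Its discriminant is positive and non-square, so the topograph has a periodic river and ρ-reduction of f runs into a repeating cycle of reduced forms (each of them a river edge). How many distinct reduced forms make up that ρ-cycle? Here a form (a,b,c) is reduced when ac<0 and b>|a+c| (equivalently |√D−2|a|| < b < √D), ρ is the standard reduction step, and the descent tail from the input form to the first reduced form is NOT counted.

D = 460, ⌊√D⌋ = 21
river: ρ → (9,8,-11)
river: ρ → (-11,14,6)
river: ρ → (6,10,-15)
river: ρ → (-15,20,1)
river: ρ → (1,20,-15)
river: ρ → (-15,10,6)
river: ρ → (6,14,-11)
river: ρ → (-11,8,9)
river: ρ → (9,10,-10)
river: ρ → (-10,10,9)
ρ-cycle length = 10 (tail of 0 descent steps not counted)

10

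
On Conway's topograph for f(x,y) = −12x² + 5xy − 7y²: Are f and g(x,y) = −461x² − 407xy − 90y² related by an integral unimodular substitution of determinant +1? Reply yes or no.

D₁ = -311, D₂ = -311
f is negative-definite; reduce −f:
−f: flip: (12,-5,7)→(7,5,12)
−f: reduced (well bottom): (7,5,12) with a≤c, −a<b≤a
flip sign back: reduced form of f is (-7,-5,-12)
g is negative-definite; reduce −g:
−g: flip: (461,407,90)→(90,-407,461)
−g: translate: b→-47 (≡-407 mod 180), so (90,-407,461)→(90,-47,7)
−g: flip: (90,-47,7)→(7,47,90)
−g: translate: b→5 (≡47 mod 14), so (7,47,90)→(7,5,12)
−g: reduced (well bottom): (7,5,12) with a≤c, −a<b≤a
flip sign back: reduced form of g is (-7,-5,-12)
reduced forms (-7, -5, -12) vs (-7, -5, -12) ⇒ equivalent

yes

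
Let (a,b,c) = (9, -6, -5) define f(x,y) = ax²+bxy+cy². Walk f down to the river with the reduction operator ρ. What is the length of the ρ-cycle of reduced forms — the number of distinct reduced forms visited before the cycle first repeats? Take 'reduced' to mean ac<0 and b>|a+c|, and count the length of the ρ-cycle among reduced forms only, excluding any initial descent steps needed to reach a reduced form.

D = 216, ⌊√D⌋ = 14
descent: ρ → (-5,6,9)  [lands on river]
river: ρ → (9,12,-2)
river: ρ → (-2,12,9)
river: ρ → (9,6,-5)
river: ρ → (-5,14,1)
river: ρ → (1,14,-5)
ρ-cycle length = 6 (tail of 1 descent step not counted)

6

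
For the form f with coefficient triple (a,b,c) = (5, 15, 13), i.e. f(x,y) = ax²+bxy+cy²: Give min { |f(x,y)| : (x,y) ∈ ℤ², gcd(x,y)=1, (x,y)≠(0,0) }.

translate: b→5 (≡15 mod 10), so (5,15,13)→(5,5,3)
flip: (5,5,3)→(3,-5,5)
translate: b→1 (≡-5 mod 6), so (3,-5,5)→(3,1,3)
reduced (well bottom): (3,1,3) with a≤c, −a<b≤a
well minimum = a = 3

3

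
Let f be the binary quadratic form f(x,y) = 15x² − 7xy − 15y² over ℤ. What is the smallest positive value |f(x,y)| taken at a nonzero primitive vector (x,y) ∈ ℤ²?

descent: ρ → (-15,7,15)  [lands on river]
river: ρ → (15,23,-7)
river: ρ → (-7,19,21)
river: ρ → (21,23,-5)
river: ρ → (-5,27,11)
river: ρ → (11,17,-15)
river: ρ → (-15,13,13)
river: ρ → (13,13,-15)
river: ρ → (-15,17,11)
river: ρ → (11,27,-5)
river: ρ → (-5,23,21)
river: ρ → (21,19,-7)
river: ρ → (-7,23,15)
river: ρ → (15,7,-15)
river: ρ → (-15,23,7)
river: ρ → (7,19,-21)
river: ρ → (-21,23,5)
river: ρ → (5,27,-11)
river: ρ → (-11,17,15)
river: ρ → (15,13,-13)
river: ρ → (-13,13,15)
river: ρ → (15,17,-11)
river: ρ → (-11,27,5)
river: ρ → (5,23,-21)
river: ρ → (-21,19,7)
river: ρ → (7,23,-15)
closes: descent 1, river 26
min |a| on river = 5

5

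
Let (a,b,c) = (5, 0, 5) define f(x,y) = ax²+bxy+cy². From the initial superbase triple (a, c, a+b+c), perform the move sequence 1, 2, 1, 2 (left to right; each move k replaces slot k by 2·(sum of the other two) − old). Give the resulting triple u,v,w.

start (5,5,10) = (f(1,0),f(0,1),f(1,1))
replace slot 1: 2·(5+10) − 5 = 25 → (25,5,10)
replace slot 2: 2·(25+10) − 5 = 65 → (25,65,10)
replace slot 1: 2·(65+10) − 25 = 125 → (125,65,10)
replace slot 2: 2·(125+10) − 65 = 205 → (125,205,10)

125,205,10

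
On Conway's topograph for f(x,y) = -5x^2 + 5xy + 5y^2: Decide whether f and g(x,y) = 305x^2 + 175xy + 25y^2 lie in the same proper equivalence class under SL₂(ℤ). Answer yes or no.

D₁ = 125, D₂ = 125
river cycle of f (length 2): (5, 5, -5), (-5, 5, 5)
river cycle of g (length 2): (5, 5, -5), (-5, 5, 5)
cycles coincide ⇒ equivalent

yes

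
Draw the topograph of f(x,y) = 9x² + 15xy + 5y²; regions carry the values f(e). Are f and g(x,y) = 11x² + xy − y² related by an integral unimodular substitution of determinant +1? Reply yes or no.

D₁ = 45, D₂ = 45
river cycle of f (length 2): (5, 5, -1), (-1, 5, 5)
river cycle of g (length 2): (-1, 5, 5), (5, 5, -1)
cycles coincide ⇒ equivalent

yes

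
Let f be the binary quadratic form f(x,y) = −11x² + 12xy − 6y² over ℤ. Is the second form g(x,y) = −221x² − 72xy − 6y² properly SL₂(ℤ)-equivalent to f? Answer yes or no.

D₁ = -120, D₂ = -120
f is negative-definite; reduce −f:
−f: translate: b→10 (≡-12 mod 22), so (11,-12,6)→(11,10,5)
−f: flip: (11,10,5)→(5,-10,11)
−f: translate: b→0 (≡-10 mod 10), so (5,-10,11)→(5,0,6)
−f: reduced (well bottom): (5,0,6) with a≤c, −a<b≤a
flip sign back: reduced form of f is (-5,0,-6)
g is negative-definite; reduce −g:
−g: flip: (221,72,6)→(6,-72,221)
−g: translate: b→0 (≡-72 mod 12), so (6,-72,221)→(6,0,5)
−g: flip: (6,0,5)→(5,0,6)
−g: reduced (well bottom): (5,0,6) with a≤c, −a<b≤a
flip sign back: reduced form of g is (-5,0,-6)
reduced forms (-5, 0, -6) vs (-5, 0, -6) ⇒ equivalent

yes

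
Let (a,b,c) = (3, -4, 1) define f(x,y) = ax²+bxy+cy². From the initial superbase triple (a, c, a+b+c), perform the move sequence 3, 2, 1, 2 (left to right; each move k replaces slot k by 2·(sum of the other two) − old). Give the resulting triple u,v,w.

start (3,1,0) = (f(1,0),f(0,1),f(1,1))
replace slot 3: 2·(3+1) − 0 = 8 → (3,1,8)
replace slot 2: 2·(3+8) − 1 = 21 → (3,21,8)
replace slot 1: 2·(21+8) − 3 = 55 → (55,21,8)
replace slot 2: 2·(55+8) − 21 = 105 → (55,105,8)

55,105,8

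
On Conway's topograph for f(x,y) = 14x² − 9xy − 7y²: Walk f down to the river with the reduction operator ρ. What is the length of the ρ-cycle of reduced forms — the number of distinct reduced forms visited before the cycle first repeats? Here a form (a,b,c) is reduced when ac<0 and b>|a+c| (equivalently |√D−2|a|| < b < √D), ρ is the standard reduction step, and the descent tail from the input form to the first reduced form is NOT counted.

D = 473, ⌊√D⌋ = 21
descent: ρ → (-7,9,14)  [lands on river]
river: ρ → (14,19,-2)
river: ρ → (-2,21,4)
river: ρ → (4,19,-7)
ρ-cycle length = 4 (tail of 1 descent step not counted)

4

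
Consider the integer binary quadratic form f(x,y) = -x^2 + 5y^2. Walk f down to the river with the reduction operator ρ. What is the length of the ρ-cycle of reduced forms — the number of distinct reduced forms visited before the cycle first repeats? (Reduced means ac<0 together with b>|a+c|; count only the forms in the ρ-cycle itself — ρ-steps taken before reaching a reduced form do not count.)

D = 20, ⌊√D⌋ = 4
descent: ρ → (5,0,-1)
descent: ρ → (-1,4,1)  [lands on river]
river: ρ → (1,4,-1)
ρ-cycle length = 2 (tail of 2 descent steps not counted)

2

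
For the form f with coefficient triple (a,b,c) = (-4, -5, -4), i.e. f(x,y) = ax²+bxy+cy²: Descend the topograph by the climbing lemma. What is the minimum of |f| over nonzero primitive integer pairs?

translate: b→-3 (≡5 mod 8), so (4,5,4)→(4,-3,3)
flip: (4,-3,3)→(3,3,4)
reduced (well bottom): (3,3,4) with a≤c, −a<b≤a
well minimum |f| = |-3| = 3 (negative-definite)

3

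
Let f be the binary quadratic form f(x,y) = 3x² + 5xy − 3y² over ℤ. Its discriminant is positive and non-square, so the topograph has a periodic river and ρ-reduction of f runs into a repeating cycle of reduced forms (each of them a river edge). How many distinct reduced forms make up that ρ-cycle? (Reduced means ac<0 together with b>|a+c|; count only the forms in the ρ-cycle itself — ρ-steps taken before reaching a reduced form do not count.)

D = 61, ⌊√D⌋ = 7
river: ρ → (-3,7,1)
river: ρ → (1,7,-3)
river: ρ → (-3,5,3)
river: ρ → (3,7,-1)
river: ρ → (-1,7,3)
river: ρ → (3,5,-3)
ρ-cycle length = 6 (tail of 0 descent steps not counted)

6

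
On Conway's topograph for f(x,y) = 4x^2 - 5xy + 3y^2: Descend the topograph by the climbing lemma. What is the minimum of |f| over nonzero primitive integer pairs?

translate: b→3 (≡-5 mod 8), so (4,-5,3)→(4,3,2)
flip: (4,3,2)→(2,-3,4)
translate: b→1 (≡-3 mod 4), so (2,-3,4)→(2,1,3)
reduced (well bottom): (2,1,3) with a≤c, −a<b≤a
well minimum = a = 2

2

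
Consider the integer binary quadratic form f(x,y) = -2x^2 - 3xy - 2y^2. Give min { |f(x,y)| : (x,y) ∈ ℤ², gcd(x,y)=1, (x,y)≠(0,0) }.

translate: b→-1 (≡3 mod 4), so (2,3,2)→(2,-1,1)
flip: (2,-1,1)→(1,1,2)
reduced (well bottom): (1,1,2) with a≤c, −a<b≤a
well minimum |f| = |-1| = 1 (negative-definite)

1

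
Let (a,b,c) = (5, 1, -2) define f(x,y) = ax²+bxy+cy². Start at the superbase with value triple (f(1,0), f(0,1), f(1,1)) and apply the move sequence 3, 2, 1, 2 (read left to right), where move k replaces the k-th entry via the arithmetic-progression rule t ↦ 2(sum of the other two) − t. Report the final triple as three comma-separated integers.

start (5,-2,4) = (f(1,0),f(0,1),f(1,1))
replace slot 3: 2·(5+(-2)) − 4 = 2 → (5,-2,2)
replace slot 2: 2·(5+2) − (-2) = 16 → (5,16,2)
replace slot 1: 2·(16+2) − 5 = 31 → (31,16,2)
replace slot 2: 2·(31+2) − 16 = 50 → (31,50,2)

31,50,2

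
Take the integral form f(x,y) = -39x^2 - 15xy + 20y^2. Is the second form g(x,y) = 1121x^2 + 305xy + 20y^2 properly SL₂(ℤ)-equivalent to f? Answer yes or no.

D₁ = 3345, D₂ = 3345
river cycle of f (length 26): (20, 55, -4), (-4, 57, 6), (6, 51, -31), (-31, 11, 26), (26, 41, -16), (-16, 55, 5), (5, 55, -16), (-16, 41, 26), (26, 11, -31), (-31, 51, 6), … (16 more)
river cycle of g (length 26): (20, 55, -4), (-4, 57, 6), (6, 51, -31), (-31, 11, 26), (26, 41, -16), (-16, 55, 5), (5, 55, -16), (-16, 41, 26), (26, 11, -31), (-31, 51, 6), … (16 more)
cycles coincide ⇒ equivalent

yes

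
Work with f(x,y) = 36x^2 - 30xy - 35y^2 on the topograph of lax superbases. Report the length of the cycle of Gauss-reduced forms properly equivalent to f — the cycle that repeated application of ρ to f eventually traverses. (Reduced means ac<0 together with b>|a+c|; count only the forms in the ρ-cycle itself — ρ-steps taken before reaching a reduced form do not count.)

D = 5940, ⌊√D⌋ = 77
descent: ρ → (-35,30,36)  [lands on river]
river: ρ → (36,42,-29)
river: ρ → (-29,74,4)
river: ρ → (4,70,-65)
river: ρ → (-65,60,9)
river: ρ → (9,66,-44)
river: ρ → (-44,22,31)
river: ρ → (31,40,-35)
ρ-cycle length = 8 (tail of 1 descent step not counted)

8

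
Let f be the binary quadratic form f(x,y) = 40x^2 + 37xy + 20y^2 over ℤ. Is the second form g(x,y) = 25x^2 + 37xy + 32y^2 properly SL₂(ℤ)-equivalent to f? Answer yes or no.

D₁ = -1831, D₂ = -1831
f: flip: (40,37,20)→(20,-37,40)
f: translate: b→3 (≡-37 mod 40), so (20,-37,40)→(20,3,23)
f: reduced (well bottom): (20,3,23) with a≤c, −a<b≤a
g: translate: b→-13 (≡37 mod 50), so (25,37,32)→(25,-13,20)
g: flip: (25,-13,20)→(20,13,25)
g: reduced (well bottom): (20,13,25) with a≤c, −a<b≤a
reduced forms (20, 3, 23) vs (20, 13, 25) ⇒ inequivalent

no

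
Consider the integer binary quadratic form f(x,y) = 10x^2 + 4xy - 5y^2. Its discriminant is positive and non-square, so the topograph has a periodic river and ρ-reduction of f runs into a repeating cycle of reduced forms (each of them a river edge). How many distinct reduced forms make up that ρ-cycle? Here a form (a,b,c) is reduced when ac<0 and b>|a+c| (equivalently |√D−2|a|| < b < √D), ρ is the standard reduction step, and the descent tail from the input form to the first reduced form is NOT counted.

D = 216, ⌊√D⌋ = 14
descent: ρ → (-5,6,9)  [lands on river]
river: ρ → (9,12,-2)
river: ρ → (-2,12,9)
river: ρ → (9,6,-5)
river: ρ → (-5,14,1)
river: ρ → (1,14,-5)
ρ-cycle length = 6 (tail of 1 descent step not counted)

6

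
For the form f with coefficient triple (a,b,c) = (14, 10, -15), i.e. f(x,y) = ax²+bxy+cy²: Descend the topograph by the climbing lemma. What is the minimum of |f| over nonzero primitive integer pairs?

river: ρ → (-15,20,9)
river: ρ → (9,16,-19)
river: ρ → (-19,22,6)
river: ρ → (6,26,-11)
river: ρ → (-11,18,14)
river: ρ → (14,10,-15)
closes: descent 0, river 6
min |a| on river = 6

6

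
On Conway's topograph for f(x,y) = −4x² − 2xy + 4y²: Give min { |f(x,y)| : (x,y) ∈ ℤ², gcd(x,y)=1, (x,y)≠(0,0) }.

descent: ρ → (4,2,-4)  [lands on river]
river: ρ → (-4,6,2)
river: ρ → (2,6,-4)
river: ρ → (-4,2,4)
river: ρ → (4,6,-2)
river: ρ → (-2,6,4)
closes: descent 1, river 6
min |a| on river = 2

2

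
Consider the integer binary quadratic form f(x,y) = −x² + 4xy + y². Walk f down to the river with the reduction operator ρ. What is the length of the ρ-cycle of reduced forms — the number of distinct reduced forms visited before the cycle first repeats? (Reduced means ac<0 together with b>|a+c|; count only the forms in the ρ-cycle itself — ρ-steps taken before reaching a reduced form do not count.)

D = 20, ⌊√D⌋ = 4
river: ρ → (1,4,-1)
river: ρ → (-1,4,1)
ρ-cycle length = 2 (tail of 0 descent steps not counted)

2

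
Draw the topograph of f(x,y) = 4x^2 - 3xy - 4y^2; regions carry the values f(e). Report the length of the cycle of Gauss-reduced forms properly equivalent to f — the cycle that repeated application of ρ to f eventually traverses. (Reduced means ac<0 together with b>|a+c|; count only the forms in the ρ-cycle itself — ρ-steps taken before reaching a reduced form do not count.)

D = 73, ⌊√D⌋ = 8
descent: ρ → (-4,3,4)  [lands on river]
river: ρ → (4,5,-3)
river: ρ → (-3,7,2)
river: ρ → (2,5,-6)
river: ρ → (-6,7,1)
river: ρ → (1,7,-6)
river: ρ → (-6,5,2)
river: ρ → (2,7,-3)
river: ρ → (-3,5,4)
river: ρ → (4,3,-4)
river: ρ → (-4,5,3)
river: ρ → (3,7,-2)
river: ρ → (-2,5,6)
river: ρ → (6,7,-1)
river: ρ → (-1,7,6)
river: ρ → (6,5,-2)
river: ρ → (-2,7,3)
river: ρ → (3,5,-4)
ρ-cycle length = 18 (tail of 1 descent step not counted)

18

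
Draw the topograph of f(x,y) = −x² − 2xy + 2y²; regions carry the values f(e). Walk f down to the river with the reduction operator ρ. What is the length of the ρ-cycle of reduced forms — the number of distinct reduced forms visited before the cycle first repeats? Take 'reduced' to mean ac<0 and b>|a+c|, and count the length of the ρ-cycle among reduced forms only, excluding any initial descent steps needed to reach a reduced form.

D = 12, ⌊√D⌋ = 3
descent: ρ → (2,2,-1)  [lands on river]
river: ρ → (-1,2,2)
ρ-cycle length = 2 (tail of 1 descent step not counted)

2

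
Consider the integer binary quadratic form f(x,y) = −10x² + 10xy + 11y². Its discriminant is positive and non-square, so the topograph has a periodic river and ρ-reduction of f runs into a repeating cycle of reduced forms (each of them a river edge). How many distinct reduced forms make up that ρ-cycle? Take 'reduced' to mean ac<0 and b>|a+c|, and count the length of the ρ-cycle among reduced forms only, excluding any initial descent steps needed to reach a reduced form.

D = 540, ⌊√D⌋ = 23
river: ρ → (11,12,-9)
river: ρ → (-9,6,14)
river: ρ → (14,22,-1)
river: ρ → (-1,22,14)
river: ρ → (14,6,-9)
river: ρ → (-9,12,11)
river: ρ → (11,10,-10)
river: ρ → (-10,10,11)
ρ-cycle length = 8 (tail of 0 descent steps not counted)

8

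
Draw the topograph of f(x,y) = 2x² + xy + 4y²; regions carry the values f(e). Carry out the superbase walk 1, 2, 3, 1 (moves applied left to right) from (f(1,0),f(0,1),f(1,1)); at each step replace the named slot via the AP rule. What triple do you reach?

start (2,4,7) = (f(1,0),f(0,1),f(1,1))
replace slot 1: 2·(4+7) − 2 = 20 → (20,4,7)
replace slot 2: 2·(20+7) − 4 = 50 → (20,50,7)
replace slot 3: 2·(20+50) − 7 = 133 → (20,50,133)
replace slot 1: 2·(50+133) − 20 = 346 → (346,50,133)

346,50,133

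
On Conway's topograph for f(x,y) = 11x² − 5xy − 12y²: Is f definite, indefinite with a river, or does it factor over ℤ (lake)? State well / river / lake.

D = b²−4ac = (-5)² − 4·11·(-12) = 553
D > 0 non-square ⇒ indefinite ⇒ periodic river

river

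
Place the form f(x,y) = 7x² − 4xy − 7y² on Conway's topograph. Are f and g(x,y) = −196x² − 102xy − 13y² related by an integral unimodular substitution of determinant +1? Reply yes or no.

D₁ = 212, D₂ = 212
river cycle of f (length 10): (-7, 4, 7), (7, 10, -4), (-4, 14, 1), (1, 14, -4), (-4, 10, 7), (7, 4, -7), (-7, 10, 4), (4, 14, -1), (-1, 14, 4), (4, 10, -7)
river cycle of g (length 10): (4, 10, -7), (-7, 4, 7), (7, 10, -4), (-4, 14, 1), (1, 14, -4), (-4, 10, 7), (7, 4, -7), (-7, 10, 4), (4, 14, -1), (-1, 14, 4)
cycles coincide ⇒ equivalent

yes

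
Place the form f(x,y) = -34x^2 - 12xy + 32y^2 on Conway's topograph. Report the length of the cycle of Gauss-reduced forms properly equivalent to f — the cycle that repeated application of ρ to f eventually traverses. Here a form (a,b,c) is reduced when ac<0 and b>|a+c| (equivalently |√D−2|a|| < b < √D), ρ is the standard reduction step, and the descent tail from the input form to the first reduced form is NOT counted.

D = 4496, ⌊√D⌋ = 67
descent: ρ → (32,12,-34)  [lands on river]
river: ρ → (-34,56,10)
river: ρ → (10,64,-10)
river: ρ → (-10,56,34)
river: ρ → (34,12,-32)
river: ρ → (-32,52,14)
river: ρ → (14,60,-16)
river: ρ → (-16,36,50)
river: ρ → (50,64,-2)
river: ρ → (-2,64,50)
river: ρ → (50,36,-16)
river: ρ → (-16,60,14)
river: ρ → (14,52,-32)
river: ρ → (-32,12,34)
river: ρ → (34,56,-10)
river: ρ → (-10,64,10)
river: ρ → (10,56,-34)
river: ρ → (-34,12,32)
river: ρ → (32,52,-14)
river: ρ → (-14,60,16)
river: ρ → (16,36,-50)
river: ρ → (-50,64,2)
river: ρ → (2,64,-50)
river: ρ → (-50,36,16)
river: ρ → (16,60,-14)
river: ρ → (-14,52,32)
ρ-cycle length = 26 (tail of 1 descent step not counted)

26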